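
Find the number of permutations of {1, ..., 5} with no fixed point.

Use the recurrence D(n) = (n-1)(D(n-1) + D(n-2)) with D(0)=1, D(1)=0.
Building up: D(2)=1, D(3)=2, D(4)=9.
D(5) = 4 x (D(4) + D(3)) = 4 x (9 + 2).

Final answer: D(5) = 44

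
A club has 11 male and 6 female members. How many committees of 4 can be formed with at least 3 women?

Sum over valid woman counts:
C(6,3)C(11,1) = 220
C(6,4)C(11,0) = 15
Total: 220 + 15.

Final answer: 235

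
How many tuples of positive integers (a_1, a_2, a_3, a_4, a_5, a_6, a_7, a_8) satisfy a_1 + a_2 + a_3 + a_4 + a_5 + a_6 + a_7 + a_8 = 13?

Substitute a'_i = a_i - 1 (so a'_i >= 0). Then sum a'_i = 13 - 8 = 5.
Stars and bars: C(5+8-1, 8-1) = C(12,7).

Final answer: C(12,7) = 792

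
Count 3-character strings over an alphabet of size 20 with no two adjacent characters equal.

First character: 20 choices. Each subsequent: 19 choices (must differ from the previous one).
Total: 20 x 19^2.

Final answer: 20 x 19^{2} = 7220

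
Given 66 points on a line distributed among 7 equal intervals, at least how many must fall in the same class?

By pigeonhole with 66 objects and 7 categories: ceiling(66/7).

Final answer: 10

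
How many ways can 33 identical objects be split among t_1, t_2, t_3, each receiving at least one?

Substitute t'_i = t_i - 1 (so t'_i >= 0). Then sum t'_i = 33 - 3 = 30.
Stars and bars: C(30+3-1, 3-1) = C(32,2).

Final answer: C(32,2) = 496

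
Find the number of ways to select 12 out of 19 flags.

C(19,12) = 19!/(12! x 7!).

Final answer: \binom{19}{12} = 50388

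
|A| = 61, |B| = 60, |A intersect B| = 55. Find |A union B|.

|A union B| = |A| + |B| - |A intersect B| = 61 + 60 - 55.

Final answer: 66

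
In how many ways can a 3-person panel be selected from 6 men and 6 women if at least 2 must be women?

Sum over valid woman counts:
C(6,2)C(6,1) = 90
C(6,3)C(6,0) = 20
Total: 90 + 20.

Final answer: 110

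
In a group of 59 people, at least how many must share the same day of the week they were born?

There are 7 possible values for day of the week they were born. With 59 people and 7 categories, by pigeonhole: ceiling(59/7).

Final answer: 9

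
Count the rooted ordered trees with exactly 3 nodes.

The structures are counted by the Catalan number C_n. Here n = 3 - 1 = 2.
C_n = C(2n,n)/(n+1), so C_{2} = C(4,2)/3 = 6/3.

Final answer: C_{2} = 2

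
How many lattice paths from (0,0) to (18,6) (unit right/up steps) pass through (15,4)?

Paths (0,0)->(15,4): C(19,4) = 3876.
Paths (15,4)->(18,6): C(5,2) = 10.
By multiplication principle: 3876 x 10.

Final answer: 38760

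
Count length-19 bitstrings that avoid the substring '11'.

Classify by the final bit: ...0 gives a(n-1) strings, ...01 gives a(n-2) strings. Thus a(n) = a(n-1) + a(n-2) with a(1)=2, a(2)=3.
Computing successive values: a(1)=2, a(2)=3, a(3)=5, a(4)=8, a(5)=13, a(6)=21, a(7)=34, a(8)=55, a(9)=89, a(10)=144, a(11)=233, a(12)=377, a(13)=610, a(14)=987, a(15)=1597, a(16)=2584, a(17)=4181, a(18)=6765, a(19)=10946.

Final answer: 10946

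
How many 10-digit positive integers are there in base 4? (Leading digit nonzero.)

Leading digit: 3 options (nonzero). Other 9 digit(s): 4 options each.
Total: 3 x 4^9.

Final answer: 786432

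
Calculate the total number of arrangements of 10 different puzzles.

The number of ways to arrange 10 distinct objects is 10!.

Final answer: 10! = 3628800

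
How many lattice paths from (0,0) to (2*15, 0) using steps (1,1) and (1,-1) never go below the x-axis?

Total monotonic paths to (15,15): C(30,15) = 155117520.
A path is bad iff it touches y = x + 1; reflecting its initial segment maps bad paths bijectively onto all paths to (14,16), of which there are C(30,16) = 145422675.
Valid Dyck paths: 155117520 - 145422675.
(Check: C(30,15) - C(30,16) = C(30,15)/16, the Catalan number C_{15}.)

Final answer: C_{15} = 9694845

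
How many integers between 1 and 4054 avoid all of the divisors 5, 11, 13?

|div by 5|=810, |div by 11|=368, |div by 13|=311.
|div by 5&11|=73, |div by 5&13|=62, |div by 11&13|=28, |div by all|=5.
By inclusion-exclusion, divisible by at least one: 810+368+311-73-62-28+5 = 1331.
Not divisible by any: 4054 - 1331.

Final answer: 2723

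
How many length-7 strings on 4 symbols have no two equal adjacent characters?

First character: 4 choices. Each subsequent: 3 choices (must differ from the previous one).
Total: 4 x 3^6.

Final answer: 4 x 3^{6} = 2916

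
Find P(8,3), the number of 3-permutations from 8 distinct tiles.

P(8,3) = 8!/(8-3)! = 8!/5!.

Final answer: P(8,3) = 336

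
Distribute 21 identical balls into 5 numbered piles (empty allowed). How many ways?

Stars and bars: C(n+k-1, k-1) = C(25,4).

Final answer: C(25,4) = 12650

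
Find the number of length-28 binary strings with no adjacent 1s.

Let a(n) count valid strings. If the last bit is 0 the prefix is any valid string of length n-1; if it is 1 the string must end in 01 with a valid prefix of length n-2. So a(n) = a(n-1) + a(n-2), a(1)=2, a(2)=3.
Iterating the recurrence: a(1)=2, a(2)=3, a(3)=5, a(4)=8, a(5)=13, a(6)=21, a(7)=34, a(8)=55, a(9)=89, a(10)=144, a(11)=233, a(12)=377, a(13)=610, a(14)=987, a(15)=1597, a(16)=2584, a(17)=4181, a(18)=6765, a(19)=10946, a(20)=17711, a(21)=28657, a(22)=46368, a(23)=75025, a(24)=121393, a(25)=196418, a(26)=317811, a(27)=514229, a(28)=832040.

Final answer: 832040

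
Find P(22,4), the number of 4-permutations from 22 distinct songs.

P(22,4) = 22!/(22-4)! = 22!/18!.

Final answer: P(22,4) = 175560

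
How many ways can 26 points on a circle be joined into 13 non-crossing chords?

This is counted by the nth Catalan number C_n. Here n = 26/2 = 13.
C_n = (2n)!/(n!(n+1)!), so C_{13} = 26!/(13! x 14!) = C(26,13)/14 = 10400600/14.

Final answer: C_{13} = 742900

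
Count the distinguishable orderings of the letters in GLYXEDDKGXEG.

Letters (D:2, E:2, G:3, K:1, L:1, X:2, Y:1). Total letters: 12.
Permutations = 12!/(3! x 2! x 2! x 2!).

Final answer: 9979200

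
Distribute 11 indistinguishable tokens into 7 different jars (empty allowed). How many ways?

Stars and bars: C(n+k-1, k-1) = C(17,6).

Final answer: C(17,6) = 12376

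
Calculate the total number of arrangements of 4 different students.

The number of ways to arrange 4 distinct objects is 4!.

Final answer: 4! = 24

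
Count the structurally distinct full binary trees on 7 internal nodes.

This is a standard Catalan-number count: the answer is C_n. Here n = 7.
Using C_0 = 1 and C_(k+1) = C_k x 2(2k+1)/(k+2), build up term by term: C_1=1, C_2=2, C_3=5, C_4=14, C_5=42, C_6=132, C_7=429.

Final answer: C_{7} = 429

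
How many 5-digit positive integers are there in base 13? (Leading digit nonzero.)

These are the integers in [13^4, 13^5), so the count is 13^5 - 13^4 = 12 x 13^4.

Final answer: 342732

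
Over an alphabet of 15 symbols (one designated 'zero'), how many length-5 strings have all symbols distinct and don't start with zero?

The leading digit has 14 choices (anything but zero); the next has 14 (anything but the first), then 13, and so on, one fewer each time.
Total: 14 x 14 x 13 x 12 x 11.

Final answer: 336336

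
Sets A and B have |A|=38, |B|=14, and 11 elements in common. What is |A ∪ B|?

|A union B| = |A| + |B| - |A intersect B| = 38 + 14 - 11.

Final answer: 41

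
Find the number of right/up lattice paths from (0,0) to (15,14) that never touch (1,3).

Total paths to (15,14): C(29,14) = 77558760.
Paths through (1,3): C(4,3) x C(25,11) = 17829600.
Avoiding (1,3): 77558760 - 17829600.

Final answer: 59729160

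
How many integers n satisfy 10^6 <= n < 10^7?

First digit: 9 choices (1-9). Each of the remaining 6 digits: 10 choices.
Total: 9 x 10^6.

Final answer: 9000000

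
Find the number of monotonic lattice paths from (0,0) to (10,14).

Each path has 10 right steps and 14 up steps in some order (24 steps total).
Choose which 14 of the 24 steps are up: C(24,14).

Final answer: C(24,14) = 1961256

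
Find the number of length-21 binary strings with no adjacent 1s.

A valid string ends in 0 (append to any length-(n-1) valid string) or in 01 (append to any length-(n-2) valid string), so a(n) = a(n-1) + a(n-2) with a(1)=2, a(2)=3.
Computing successive values: a(1)=2, a(2)=3, a(3)=5, a(4)=8, a(5)=13, a(6)=21, a(7)=34, a(8)=55, a(9)=89, a(10)=144, a(11)=233, a(12)=377, a(13)=610, a(14)=987, a(15)=1597, a(16)=2584, a(17)=4181, a(18)=6765, a(19)=10946, a(20)=17711, a(21)=28657.

Final answer: 28657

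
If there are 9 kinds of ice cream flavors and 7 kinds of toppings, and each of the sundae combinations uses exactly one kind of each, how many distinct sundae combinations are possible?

By the multiplication principle: 9 x 7.

Final answer: 63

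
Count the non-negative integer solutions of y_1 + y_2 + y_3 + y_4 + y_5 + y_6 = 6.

Stars and bars with 6 stars and 5 bars:
C(6+6-1, 6-1) = C(11,5).

Final answer: C(11,5) = 462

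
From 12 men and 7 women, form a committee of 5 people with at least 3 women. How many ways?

Sum over valid woman counts:
C(7,3)C(12,2) = 2310
C(7,4)C(12,1) = 420
C(7,5)C(12,0) = 21
Total: 2310 + 420 + 21.

Final answer: 2751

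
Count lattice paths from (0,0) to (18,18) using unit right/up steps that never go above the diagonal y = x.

Total monotonic paths to (18,18): C(36,18) = 9075135300.
A path is bad iff it touches y = x + 1; reflecting its initial segment maps bad paths bijectively onto all paths to (17,19), of which there are C(36,19) = 8597496600.
Valid Dyck paths: 9075135300 - 8597496600.
(These counts are the Catalan numbers.)

Final answer: C_{18} = 477638700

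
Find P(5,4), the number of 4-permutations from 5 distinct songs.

P(5,4) = 5!/(5-4)! = 5!/1!.

Final answer: P(5,4) = 120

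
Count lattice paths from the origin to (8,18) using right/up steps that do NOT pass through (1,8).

Total paths to (8,18): C(26,18) = 1562275.
Paths through (1,8): C(9,8) x C(17,10) = 175032.
Avoiding (1,8): 1562275 - 175032.

Final answer: 1387243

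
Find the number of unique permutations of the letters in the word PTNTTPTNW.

Letters (N:2, P:2, T:4, W:1). Total letters: 9.
Permutations = 9!/(4! x 2! x 2!).

Final answer: 3780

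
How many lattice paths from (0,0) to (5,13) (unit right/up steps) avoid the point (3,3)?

Total paths to (5,13): C(18,13) = 8568.
Paths through (3,3): C(6,3) x C(12,10) = 1320.
Avoiding (3,3): 8568 - 1320.

Final answer: 7248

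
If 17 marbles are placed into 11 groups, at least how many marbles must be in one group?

By the pigeonhole principle: ceiling(17/11).

Final answer: 2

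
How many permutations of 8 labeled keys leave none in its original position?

Derangements satisfy D(n) = (n-1)(D(n-1) + D(n-2)), starting from D(0)=1, D(1)=0.
D(2) = 1 x (0 + 1) = 1
D(3) = 2 x (1 + 0) = 2
D(4) = 3 x (2 + 1) = 9
D(5) = 4 x (9 + 2) = 44
D(6) = 5 x (44 + 9) = 265
D(7) = 6 x (265 + 44) = 1854
D(8) = 7 x (D(7) + D(6)) = 7 x (1854 + 265)

Final answer: D(8) = 14833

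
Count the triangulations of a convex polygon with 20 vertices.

This is counted by the nth Catalan number C_n. Here n = 20 - 2 = 18.
Using C_0 = 1 and C_(k+1) = C_k x 2(2k+1)/(k+2), build up term by term: C_1=1, C_2=2, C_3=5, C_4=14, C_5=42, C_6=132, C_7=429, C_8=1430, C_9=4862, C_10=16796, C_11=58786, C_12=208012, C_13=742900, C_14=2674440, C_15=9694845, C_16=35357670, C_17=129644790, C_18=477638700.

Final answer: C_{18} = 477638700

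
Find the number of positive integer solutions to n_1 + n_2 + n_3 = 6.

Substitute n'_i = n_i - 1 (so n'_i >= 0). Then sum n'_i = 6 - 3 = 3.
Stars and bars: C(3+3-1, 3-1) = C(5,2).

Final answer: C(5,2) = 10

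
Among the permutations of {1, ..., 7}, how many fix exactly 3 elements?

Choose which 3 elements are fixed: C(7,3) = 35.
Derange the remaining 4 using D(j) = (j-1)(D(j-1) + D(j-2)), D(0)=1, D(1)=0: D(2)=1, D(3)=2, D(4)=9.
Total: 35 x 9.

Final answer: C(7,3) D(4) = 315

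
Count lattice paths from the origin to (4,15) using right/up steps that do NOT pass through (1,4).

Total paths to (4,15): C(19,15) = 3876.
Paths through (1,4): C(5,4) x C(14,11) = 1820.
Avoiding (1,4): 3876 - 1820.

Final answer: 2056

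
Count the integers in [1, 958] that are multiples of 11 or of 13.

Multiples of 11: 87. Multiples of 13: 73. Of both (lcm=143): 6.
By inclusion-exclusion: 87 + 73 - 6.

Final answer: 154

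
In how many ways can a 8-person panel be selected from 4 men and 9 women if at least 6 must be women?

Sum over valid woman counts:
C(9,6)C(4,2) = 504
C(9,7)C(4,1) = 144
C(9,8)C(4,0) = 9
Total: 504 + 144 + 9.

Final answer: 657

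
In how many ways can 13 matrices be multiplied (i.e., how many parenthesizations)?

The structures are counted by the Catalan number C_n. Here n = 13 - 1 = 12.
C_n = C(2n,n) - C(2n,n+1), so C_{12} = C(24,12) - C(24,13) = 2704156 - 2496144.

Final answer: C_{12} = 208012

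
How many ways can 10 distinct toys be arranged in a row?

The number of ways to arrange 10 distinct objects is 10!.

Final answer: 10! = 3628800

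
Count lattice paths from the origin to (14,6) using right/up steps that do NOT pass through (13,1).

Total paths to (14,6): C(20,6) = 38760.
Paths through (13,1): C(14,1) x C(6,5) = 84.
Avoiding (13,1): 38760 - 84.

Final answer: 38676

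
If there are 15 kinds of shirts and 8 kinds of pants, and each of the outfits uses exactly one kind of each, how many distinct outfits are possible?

By the multiplication principle: 15 x 8.

Final answer: 120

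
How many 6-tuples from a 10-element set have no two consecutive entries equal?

Let g(n) count such strings. g(1) = 10, and each valid string of length n-1 extends in 9 ways (any symbol but the last), so g(n) = 9 g(n-1).
Total: g(6) = 10 x 9^5.

Final answer: 10 x 9^{5} = 590490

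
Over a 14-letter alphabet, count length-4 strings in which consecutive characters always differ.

Let g(n) count such strings. g(1) = 14, and each valid string of length n-1 extends in 13 ways (any symbol but the last), so g(n) = 13 g(n-1).
Total: g(4) = 14 x 13^3.

Final answer: 14 x 13^{3} = 30758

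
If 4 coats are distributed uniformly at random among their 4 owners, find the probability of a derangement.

D(n) = (n-1)(D(n-1) + D(n-2)), D(0)=1, D(1)=0.
Building up: D(2)=1, D(3)=2, D(4)=9.
Total arrangements: 4! = 24.
Probability = D(4)/4! = 3/8.

Final answer: D(4)/4! = 9/24 = 0.375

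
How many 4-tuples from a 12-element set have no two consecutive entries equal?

Let g(n) count such strings. g(1) = 12, and each valid string of length n-1 extends in 11 ways (any symbol but the last), so g(n) = 11 g(n-1).
Total: g(4) = 12 x 11^3.

Final answer: 12 x 11^{3} = 15972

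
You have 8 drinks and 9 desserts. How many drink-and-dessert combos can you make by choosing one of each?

By the multiplication principle: 8 x 9.

Final answer: 72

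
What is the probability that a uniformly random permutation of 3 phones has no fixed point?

Derangements satisfy D(n) = (n-1)(D(n-1) + D(n-2)), starting from D(0)=1, D(1)=0.
Building up: D(2)=1, D(3)=2.
Total arrangements: 3! = 6.
Probability = D(3)/3! = 1/3.

Final answer: D(3)/3! = 2/6 = 0.333333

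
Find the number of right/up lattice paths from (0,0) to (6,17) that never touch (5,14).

Total paths to (6,17): C(23,17) = 100947.
Paths through (5,14): C(19,14) x C(4,3) = 46512.
Avoiding (5,14): 100947 - 46512.

Final answer: 54435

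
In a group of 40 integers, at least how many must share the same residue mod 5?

There are 5 possible values for residue mod 5. With 40 integers and 5 categories, by pigeonhole: ceiling(40/5).

Final answer: 8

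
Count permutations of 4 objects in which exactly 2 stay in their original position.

Choose which 2 elements are fixed: C(4,2) = 6.
Derange the remaining 2 using D(j) = (j-1)(D(j-1) + D(j-2)), D(0)=1, D(1)=0: D(2)=1.
Total: 6 x 1.

Final answer: C(4,2) D(2) = 6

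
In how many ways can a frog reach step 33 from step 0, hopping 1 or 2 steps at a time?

Condition on the final move: it is a 1-step (f(n-1) ways to get there) or a 2-step (f(n-2) ways), so f(n) = f(n-1) + f(n-2), with f(1)=1, f(2)=2.
Building up term by term: f(1)=1, f(2)=2, f(3)=3, f(4)=5, f(5)=8, f(6)=13, f(7)=21, f(8)=34, f(9)=55, f(10)=89, f(11)=144, f(12)=233, f(13)=377, f(14)=610, f(15)=987, f(16)=1597, f(17)=2584, f(18)=4181, f(19)=6765, f(20)=10946, f(21)=17711, f(22)=28657, f(23)=46368, f(24)=75025, f(25)=121393, f(26)=196418, f(27)=317811, f(28)=514229, f(29)=832040, f(30)=1346269, f(31)=2178309, f(32)=3524578, f(33)=5702887.

Final answer: 5702887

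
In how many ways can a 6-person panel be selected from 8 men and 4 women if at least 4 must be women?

Sum over valid woman counts:
C(4,4)C(8,2).

Final answer: 28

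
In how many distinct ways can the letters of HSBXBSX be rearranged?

Letters (B:2, H:1, S:2, X:2). Total letters: 7.
Permutations = 7!/(2! x 2! x 2!).

Final answer: 630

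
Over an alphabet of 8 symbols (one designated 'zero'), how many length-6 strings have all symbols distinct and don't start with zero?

The leading digit has 7 choices (anything but zero); the next has 7 (anything but the first), then 6, and so on, one fewer each time.
Total: 7 x 7 x 6 x 5 x 4 x 3.

Final answer: 17640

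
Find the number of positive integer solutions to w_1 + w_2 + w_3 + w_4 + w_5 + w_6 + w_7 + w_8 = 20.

Substitute w'_i = w_i - 1 (so w'_i >= 0). Then sum w'_i = 20 - 8 = 12.
Stars and bars: C(12+8-1, 8-1) = C(19,7).

Final answer: C(19,7) = 50388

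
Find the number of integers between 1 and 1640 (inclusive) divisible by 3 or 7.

Multiples of 3: 546. Multiples of 7: 234. Of both (lcm=21): 78.
By inclusion-exclusion: 546 + 234 - 78.

Final answer: 702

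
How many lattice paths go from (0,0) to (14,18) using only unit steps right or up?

Each path has 14 right steps and 18 up steps in some order (32 steps total).
Choose which 18 of the 32 steps are up: C(32,18).

Final answer: C(32,18) = 471435600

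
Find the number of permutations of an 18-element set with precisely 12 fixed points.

Choose which 12 elements are fixed: C(18,12) = 18564.
Derange the remaining 6 using D(j) = (j-1)(D(j-1) + D(j-2)), D(0)=1, D(1)=0: D(2)=1, D(3)=2, D(4)=9, D(5)=44, D(6)=265.
Total: 18564 x 265.

Final answer: C(18,12) D(6) = 4919460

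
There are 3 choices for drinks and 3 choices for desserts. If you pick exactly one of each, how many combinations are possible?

By the multiplication principle: 3 x 3.

Final answer: 9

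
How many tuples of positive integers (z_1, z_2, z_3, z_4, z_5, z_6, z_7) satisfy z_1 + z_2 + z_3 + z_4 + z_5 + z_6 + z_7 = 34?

Substitute z'_i = z_i - 1 (so z'_i >= 0). Then sum z'_i = 34 - 7 = 27.
Stars and bars: C(27+7-1, 7-1) = C(33,6).

Final answer: C(33,6) = 1107568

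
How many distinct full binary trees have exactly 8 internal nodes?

This is a standard Catalan-number count: the answer is C_n. Here n = 8.
C_n = (2n)!/(n!(n+1)!), so C_{8} = 16!/(8! x 9!) = C(16,8)/9 = 12870/9.

Final answer: C_{8} = 1430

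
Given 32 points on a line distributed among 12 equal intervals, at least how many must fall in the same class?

By pigeonhole with 32 objects and 12 categories: ceiling(32/12).

Final answer: 3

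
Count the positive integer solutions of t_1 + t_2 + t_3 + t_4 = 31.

Substitute t'_i = t_i - 1 (so t'_i >= 0). Then sum t'_i = 31 - 4 = 27.
Stars and bars: C(27+4-1, 4-1) = C(30,3).

Final answer: C(30,3) = 4060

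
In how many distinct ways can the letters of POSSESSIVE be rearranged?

Letters (E:2, I:1, O:1, P:1, S:4, V:1). Total letters: 10.
Permutations = 10!/(4! x 2!).

Final answer: 75600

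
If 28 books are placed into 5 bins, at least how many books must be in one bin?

By the pigeonhole principle: ceiling(28/5).

Final answer: 6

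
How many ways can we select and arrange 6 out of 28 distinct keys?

P(28,6) = 28!/(28-6)! = 28!/22!.

Final answer: P(28,6) = 271252800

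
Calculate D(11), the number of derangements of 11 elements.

D(n) = (n-1)(D(n-1) + D(n-2)), D(0)=1, D(1)=0.
Building up: D(2)=1, D(3)=2, D(4)=9, D(5)=44, D(6)=265, D(7)=1854, D(8)=14833, D(9)=133496, D(10)=1334961.
D(11) = 10 x (D(10) + D(9)) = 10 x (1334961 + 133496).

Final answer: D(11) = 14684570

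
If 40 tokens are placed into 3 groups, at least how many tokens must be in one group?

By the pigeonhole principle: ceiling(40/3).

Final answer: 14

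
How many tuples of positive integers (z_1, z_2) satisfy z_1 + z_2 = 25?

Substitute z'_i = z_i - 1 (so z'_i >= 0). Then sum z'_i = 25 - 2 = 23.
Stars and bars: C(23+2-1, 2-1) = C(24,1).

Final answer: C(24,1) = 24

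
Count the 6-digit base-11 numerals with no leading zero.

Leading digit: 10 options (nonzero). Other 5 digit(s): 11 options each.
Total: 10 x 11^5.

Final answer: 1610510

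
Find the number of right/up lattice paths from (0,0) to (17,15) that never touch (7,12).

Total paths to (17,15): C(32,15) = 565722720.
Paths through (7,12): C(19,12) x C(13,3) = 14410968.
Avoiding (7,12): 565722720 - 14410968.

Final answer: 551311752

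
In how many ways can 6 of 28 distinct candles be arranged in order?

P(28,6) = 28!/(28-6)! = 28!/22!.

Final answer: P(28,6) = 271252800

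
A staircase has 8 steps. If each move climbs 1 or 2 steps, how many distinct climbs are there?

Condition on the final move: it is a 1-step (f(n-1) ways to get there) or a 2-step (f(n-2) ways), so f(n) = f(n-1) + f(n-2), with f(1)=1, f(2)=2.
Computing successive values: f(1)=1, f(2)=2, f(3)=3, f(4)=5, f(5)=8, f(6)=13, f(7)=21, f(8)=34.

Final answer: 34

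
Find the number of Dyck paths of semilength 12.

Total monotonic paths to (12,12): C(24,12) = 2704156.
Paths that cross above y=x (reflection bijection): C(24,13) = 2496144.
Valid Dyck paths: 2704156 - 2496144.
(These counts are the Catalan numbers.)

Final answer: C_{12} = 208012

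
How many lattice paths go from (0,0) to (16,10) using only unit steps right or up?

Each path has 16 right steps and 10 up steps in some order (26 steps total).
Choose which 10 of the 26 steps are up: C(26,10).

Final answer: C(26,10) = 5311735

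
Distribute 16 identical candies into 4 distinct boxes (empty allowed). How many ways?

Stars and bars: C(n+k-1, k-1) = C(19,3).

Final answer: C(19,3) = 969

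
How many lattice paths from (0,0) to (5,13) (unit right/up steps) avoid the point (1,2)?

Total paths to (5,13): C(18,13) = 8568.
Paths through (1,2): C(3,2) x C(15,11) = 4095.
Avoiding (1,2): 8568 - 4095.

Final answer: 4473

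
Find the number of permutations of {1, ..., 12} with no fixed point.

Derangements satisfy D(n) = (n-1)(D(n-1) + D(n-2)), starting from D(0)=1, D(1)=0.
D(2) = 1 x (0 + 1) = 1
D(3) = 2 x (1 + 0) = 2
D(4) = 3 x (2 + 1) = 9
D(5) = 4 x (9 + 2) = 44
D(6) = 5 x (44 + 9) = 265
D(7) = 6 x (265 + 44) = 1854
D(8) = 7 x (1854 + 265) = 14833
D(9) = 8 x (14833 + 1854) = 133496
D(10) = 9 x (133496 + 14833) = 1334961
D(11) = 10 x (1334961 + 133496) = 14684570
D(12) = 11 x (D(11) + D(10)) = 11 x (14684570 + 1334961)

Final answer: D(12) = 176214841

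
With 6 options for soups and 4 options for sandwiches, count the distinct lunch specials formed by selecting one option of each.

By the multiplication principle: 6 x 4.

Final answer: 24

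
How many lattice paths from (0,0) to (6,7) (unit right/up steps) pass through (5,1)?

Paths (0,0)->(5,1): C(6,1) = 6.
Paths (5,1)->(6,7): C(7,6) = 7.
By multiplication principle: 6 x 7.

Final answer: 42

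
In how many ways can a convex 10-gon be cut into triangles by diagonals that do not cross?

This is counted by the nth Catalan number C_n. Here n = 10 - 2 = 8.
C_n = C(2n,n)/(n+1), so C_{8} = C(16,8)/9 = 12870/9.

Final answer: C_{8} = 1430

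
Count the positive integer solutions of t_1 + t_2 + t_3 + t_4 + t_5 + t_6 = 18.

Substitute t'_i = t_i - 1 (so t'_i >= 0). Then sum t'_i = 18 - 6 = 12.
Stars and bars: C(12+6-1, 6-1) = C(17,5).

Final answer: C(17,5) = 6188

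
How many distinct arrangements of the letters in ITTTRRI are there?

Letters (I:2, R:2, T:3). Total letters: 7.
Permutations = 7!/(3! x 2! x 2!).

Final answer: 210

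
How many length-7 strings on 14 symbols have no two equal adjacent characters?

First character: 14 choices. Each subsequent: 13 choices (must differ from the previous one).
Total: 14 x 13^6.

Final answer: 14 x 13^{6} = 67575326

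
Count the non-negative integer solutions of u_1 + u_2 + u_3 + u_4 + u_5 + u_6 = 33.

Stars and bars with 33 stars and 5 bars:
C(33+6-1, 6-1) = C(38,5).

Final answer: C(38,5) = 501942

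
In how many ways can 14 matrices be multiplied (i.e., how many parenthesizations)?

This is counted by the nth Catalan number C_n. Here n = 14 - 1 = 13.
C_n = (2n)!/(n!(n+1)!), so C_{13} = 26!/(13! x 14!) = C(26,13)/14 = 10400600/14.

Final answer: C_{13} = 742900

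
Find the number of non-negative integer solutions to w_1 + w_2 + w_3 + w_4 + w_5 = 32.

Stars and bars with 32 stars and 4 bars:
C(32+5-1, 5-1) = C(36,4).

Final answer: C(36,4) = 58905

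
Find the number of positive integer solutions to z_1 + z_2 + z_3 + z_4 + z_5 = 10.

Substitute z'_i = z_i - 1 (so z'_i >= 0). Then sum z'_i = 10 - 5 = 5.
Stars and bars: C(5+5-1, 5-1) = C(9,4).

Final answer: C(9,4) = 126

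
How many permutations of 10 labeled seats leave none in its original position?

D(n) = (n-1)(D(n-1) + D(n-2)), D(0)=1, D(1)=0.
D(2) = 1 x (0 + 1) = 1
D(3) = 2 x (1 + 0) = 2
D(4) = 3 x (2 + 1) = 9
D(5) = 4 x (9 + 2) = 44
D(6) = 5 x (44 + 9) = 265
D(7) = 6 x (265 + 44) = 1854
D(8) = 7 x (1854 + 265) = 14833
D(9) = 8 x (14833 + 1854) = 133496
D(10) = 9 x (D(9) + D(8)) = 9 x (133496 + 14833)

Final answer: D(10) = 1334961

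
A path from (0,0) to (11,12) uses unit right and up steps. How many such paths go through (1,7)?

Paths (0,0)->(1,7): C(8,7) = 8.
Paths (1,7)->(11,12): C(15,5) = 3003.
By multiplication principle: 8 x 3003.

Final answer: 24024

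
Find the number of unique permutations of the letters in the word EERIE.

Letters (E:3, I:1, R:1). Total letters: 5.
Permutations = 5!/(3!).

Final answer: 20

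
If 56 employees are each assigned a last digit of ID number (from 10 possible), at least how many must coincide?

There are 10 possible values for last digit of ID number. With 56 employees and 10 categories, by pigeonhole: ceiling(56/10).

Final answer: 6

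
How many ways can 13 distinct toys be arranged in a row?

The number of ways to arrange 13 distinct objects is 13!.

Final answer: 13! = 6227020800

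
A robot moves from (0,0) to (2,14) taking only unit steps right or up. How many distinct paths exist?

Each path has 2 right steps and 14 up steps in some order (16 steps total).
Choose which 14 of the 16 steps are up: C(16,14).

Final answer: C(16,14) = 120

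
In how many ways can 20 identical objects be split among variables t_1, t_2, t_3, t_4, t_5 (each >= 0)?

Stars and bars with 20 stars and 4 bars:
C(20+5-1, 5-1) = C(24,4).

Final answer: C(24,4) = 10626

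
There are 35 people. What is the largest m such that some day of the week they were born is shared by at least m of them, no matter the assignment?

There are 7 possible values for day of the week they were born. With 35 people and 7 categories, by pigeonhole: ceiling(35/7).

Final answer: 5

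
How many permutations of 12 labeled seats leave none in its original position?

Derangements satisfy D(n) = (n-1)(D(n-1) + D(n-2)), starting from D(0)=1, D(1)=0.
D(2) = 1 x (0 + 1) = 1
D(3) = 2 x (1 + 0) = 2
D(4) = 3 x (2 + 1) = 9
D(5) = 4 x (9 + 2) = 44
D(6) = 5 x (44 + 9) = 265
D(7) = 6 x (265 + 44) = 1854
D(8) = 7 x (1854 + 265) = 14833
D(9) = 8 x (14833 + 1854) = 133496
D(10) = 9 x (133496 + 14833) = 1334961
D(11) = 10 x (1334961 + 133496) = 14684570
D(12) = 11 x (D(11) + D(10)) = 11 x (14684570 + 1334961)

Final answer: D(12) = 176214841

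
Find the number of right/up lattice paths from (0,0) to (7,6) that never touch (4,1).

Total paths to (7,6): C(13,6) = 1716.
Paths through (4,1): C(5,1) x C(8,5) = 280.
Avoiding (4,1): 1716 - 280.

Final answer: 1436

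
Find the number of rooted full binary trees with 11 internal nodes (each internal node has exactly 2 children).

The structures are counted by the Catalan number C_n. Here n = 11.
C_n = C(2n,n)/(n+1), so C_{11} = C(22,11)/12 = 705432/12.

Final answer: C_{11} = 58786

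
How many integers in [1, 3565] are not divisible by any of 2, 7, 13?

|div by 2|=1782, |div by 7|=509, |div by 13|=274.
|div by 2&7|=254, |div by 2&13|=137, |div by 7&13|=39, |div by all|=19.
By inclusion-exclusion, divisible by at least one: 1782+509+274-254-137-39+19 = 2154.
Not divisible by any: 3565 - 2154.

Final answer: 1411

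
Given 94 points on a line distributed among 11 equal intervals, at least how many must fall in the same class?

By pigeonhole with 94 objects and 11 categories: ceiling(94/11).

Final answer: 9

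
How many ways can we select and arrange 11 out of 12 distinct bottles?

P(12,11) = 12!/(12-11)! = 12!/1!.

Final answer: P(12,11) = 479001600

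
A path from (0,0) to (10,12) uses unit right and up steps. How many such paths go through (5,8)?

Paths (0,0)->(5,8): C(13,8) = 1287.
Paths (5,8)->(10,12): C(9,4) = 126.
By multiplication principle: 1287 x 126.

Final answer: 162162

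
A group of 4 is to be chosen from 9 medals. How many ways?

C(9,4) = 9!/(4! x (9-4)!).

Final answer: C(9,4) = 126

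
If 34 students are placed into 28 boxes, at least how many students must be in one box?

By the pigeonhole principle: ceiling(34/28).

Final answer: 2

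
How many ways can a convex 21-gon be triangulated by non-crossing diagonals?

The structures are counted by the Catalan number C_n. Here n = 21 - 2 = 19.
Using C_0 = 1 and C_(k+1) = C_k x 2(2k+1)/(k+2), build up term by term: C_1=1, C_2=2, C_3=5, C_4=14, C_5=42, C_6=132, C_7=429, C_8=1430, C_9=4862, C_10=16796, C_11=58786, C_12=208012, C_13=742900, C_14=2674440, C_15=9694845, C_16=35357670, C_17=129644790, C_18=477638700, C_19=1767263190.

Final answer: C_{19} = 1767263190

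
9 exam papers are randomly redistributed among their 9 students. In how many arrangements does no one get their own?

Derangements satisfy D(n) = (n-1)(D(n-1) + D(n-2)), starting from D(0)=1, D(1)=0.
D(2) = 1 x (0 + 1) = 1
D(3) = 2 x (1 + 0) = 2
D(4) = 3 x (2 + 1) = 9
D(5) = 4 x (9 + 2) = 44
D(6) = 5 x (44 + 9) = 265
D(7) = 6 x (265 + 44) = 1854
D(8) = 7 x (1854 + 265) = 14833
D(9) = 8 x (D(8) + D(7)) = 8 x (14833 + 1854)

Final answer: D(9) = 133496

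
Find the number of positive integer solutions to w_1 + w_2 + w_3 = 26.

Substitute w'_i = w_i - 1 (so w'_i >= 0). Then sum w'_i = 26 - 3 = 23.
Stars and bars: C(23+3-1, 3-1) = C(25,2).

Final answer: C(25,2) = 300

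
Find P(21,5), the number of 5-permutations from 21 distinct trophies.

P(21,5) = 21!/(21-5)! = 21!/16!.

Final answer: P(21,5) = 2441880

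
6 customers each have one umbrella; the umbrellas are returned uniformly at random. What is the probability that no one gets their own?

Use the recurrence D(n) = (n-1)(D(n-1) + D(n-2)) with D(0)=1, D(1)=0.
Building up: D(2)=1, D(3)=2, D(4)=9, D(5)=44, D(6)=265.
Total arrangements: 6! = 720.
Probability = D(6)/6! = 53/144.

Final answer: D(6)/6! = 265/720 = 0.368056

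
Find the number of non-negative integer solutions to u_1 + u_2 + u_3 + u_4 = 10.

Stars and bars with 10 stars and 3 bars:
C(10+4-1, 4-1) = C(13,3).

Final answer: C(13,3) = 286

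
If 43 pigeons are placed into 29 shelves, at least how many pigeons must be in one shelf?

By the pigeonhole principle: ceiling(43/29).

Final answer: 2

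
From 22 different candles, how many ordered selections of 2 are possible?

P(22,2) = 22!/(22-2)! = 22!/20!.

Final answer: P(22,2) = 462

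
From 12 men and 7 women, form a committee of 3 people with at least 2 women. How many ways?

Sum over valid woman counts:
C(7,2)C(12,1) = 252
C(7,3)C(12,0) = 35
Total: 252 + 35.

Final answer: 287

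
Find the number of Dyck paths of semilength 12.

Total monotonic paths to (12,12): C(24,12) = 2704156.
Paths that cross above y=x (reflection bijection): C(24,13) = 2496144.
Valid Dyck paths: 2704156 - 2496144.
(Equivalently, C_{12} = C(24,12)/13 = 2704156/13.)

Final answer: C_{12} = 208012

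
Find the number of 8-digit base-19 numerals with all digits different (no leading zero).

First digit: 18 (nonzero). Second: 18 (not first). Third: 17, etc.
Total: 18 x 18 x 17 x 16 x 15 x 14 x 13 x 12.

Final answer: 2887073280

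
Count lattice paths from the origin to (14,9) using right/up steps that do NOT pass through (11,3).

Total paths to (14,9): C(23,9) = 817190.
Paths through (11,3): C(14,3) x C(9,6) = 30576.
Avoiding (11,3): 817190 - 30576.

Final answer: 786614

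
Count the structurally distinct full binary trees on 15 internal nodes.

The structures are counted by the Catalan number C_n. Here n = 15.
Using C_0 = 1 and C_(k+1) = C_k x 2(2k+1)/(k+2), build up term by term: C_1=1, C_2=2, C_3=5, C_4=14, C_5=42, C_6=132, C_7=429, C_8=1430, C_9=4862, C_10=16796, C_11=58786, C_12=208012, C_13=742900, C_14=2674440, C_15=9694845.

Final answer: C_{15} = 9694845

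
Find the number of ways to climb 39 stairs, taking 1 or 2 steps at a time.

Let f(n) be the number of climbs. Removing the last move (1 or 2 steps) gives f(n) = f(n-1) + f(n-2); base cases f(1)=1, f(2)=2.
Iterating the recurrence: f(1)=1, f(2)=2, f(3)=3, f(4)=5, f(5)=8, f(6)=13, f(7)=21, f(8)=34, f(9)=55, f(10)=89, f(11)=144, f(12)=233, f(13)=377, f(14)=610, f(15)=987, f(16)=1597, f(17)=2584, f(18)=4181, f(19)=6765, f(20)=10946, f(21)=17711, f(22)=28657, f(23)=46368, f(24)=75025, f(25)=121393, f(26)=196418, f(27)=317811, f(28)=514229, f(29)=832040, f(30)=1346269, f(31)=2178309, f(32)=3524578, f(33)=5702887, f(34)=9227465, f(35)=14930352, f(36)=24157817, f(37)=39088169, f(38)=63245986, f(39)=102334155.

Final answer: 102334155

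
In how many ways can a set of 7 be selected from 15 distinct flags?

C(15,7) = 15!/(7! x (15-7)!).

Final answer: C(15,7) = 6435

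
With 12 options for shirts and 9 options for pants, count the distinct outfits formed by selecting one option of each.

By the multiplication principle: 12 x 9.

Final answer: 108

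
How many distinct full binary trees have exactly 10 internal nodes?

The structures are counted by the Catalan number C_n. Here n = 10.
C_n = (2n)!/(n!(n+1)!), so C_{10} = 20!/(10! x 11!) = C(20,10)/11 = 184756/11.

Final answer: C_{10} = 16796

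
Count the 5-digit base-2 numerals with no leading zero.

Leading digit: 1 options (nonzero). Other 4 digit(s): 2 options each.
Total: 1 x 2^4.

Final answer: 16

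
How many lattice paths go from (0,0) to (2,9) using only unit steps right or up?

Each path has 2 right steps and 9 up steps in some order (11 steps total).
Choose which 9 of the 11 steps are up: C(11,9).

Final answer: C(11,9) = 55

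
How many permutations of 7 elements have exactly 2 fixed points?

Choose which 2 elements are fixed: C(7,2) = 21.
Derange the remaining 5 using D(j) = (j-1)(D(j-1) + D(j-2)), D(0)=1, D(1)=0: D(2)=1, D(3)=2, D(4)=9, D(5)=44.
Total: 21 x 44.

Final answer: C(7,2) D(5) = 924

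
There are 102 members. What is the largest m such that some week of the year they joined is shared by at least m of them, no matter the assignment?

There are 52 possible values for week of the year they joined. With 102 members and 52 categories, by pigeonhole: ceiling(102/52).

Final answer: 2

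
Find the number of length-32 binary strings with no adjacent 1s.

Let a(n) count valid strings. If the last bit is 0 the prefix is any valid string of length n-1; if it is 1 the string must end in 01 with a valid prefix of length n-2. So a(n) = a(n-1) + a(n-2), a(1)=2, a(2)=3.
Building up term by term: a(1)=2, a(2)=3, a(3)=5, a(4)=8, a(5)=13, a(6)=21, a(7)=34, a(8)=55, a(9)=89, a(10)=144, a(11)=233, a(12)=377, a(13)=610, a(14)=987, a(15)=1597, a(16)=2584, a(17)=4181, a(18)=6765, a(19)=10946, a(20)=17711, a(21)=28657, a(22)=46368, a(23)=75025, a(24)=121393, a(25)=196418, a(26)=317811, a(27)=514229, a(28)=832040, a(29)=1346269, a(30)=2178309, a(31)=3524578, a(32)=5702887.

Final answer: 5702887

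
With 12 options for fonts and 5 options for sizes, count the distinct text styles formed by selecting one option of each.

By the multiplication principle: 12 x 5.

Final answer: 60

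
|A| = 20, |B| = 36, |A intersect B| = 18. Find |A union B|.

|A union B| = |A| + |B| - |A intersect B| = 20 + 36 - 18.

Final answer: 38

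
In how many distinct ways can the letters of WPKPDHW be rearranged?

Letters (D:1, H:1, K:1, P:2, W:2). Total letters: 7.
Permutations = 7!/(2! x 2!).

Final answer: 1260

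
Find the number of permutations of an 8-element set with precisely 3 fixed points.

Choose which 3 elements are fixed: C(8,3) = 56.
Derange the remaining 5 using D(j) = (j-1)(D(j-1) + D(j-2)), D(0)=1, D(1)=0: D(2)=1, D(3)=2, D(4)=9, D(5)=44.
Total: 56 x 44.

Final answer: C(8,3) D(5) = 2464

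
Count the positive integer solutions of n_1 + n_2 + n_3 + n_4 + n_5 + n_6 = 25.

Substitute n'_i = n_i - 1 (so n'_i >= 0). Then sum n'_i = 25 - 6 = 19.
Stars and bars: C(19+6-1, 6-1) = C(24,5).

Final answer: C(24,5) = 42504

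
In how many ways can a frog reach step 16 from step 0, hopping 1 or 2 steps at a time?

Condition on the final move: it is a 1-step (f(n-1) ways to get there) or a 2-step (f(n-2) ways), so f(n) = f(n-1) + f(n-2), with f(1)=1, f(2)=2.
Iterating the recurrence: f(1)=1, f(2)=2, f(3)=3, f(4)=5, f(5)=8, f(6)=13, f(7)=21, f(8)=34, f(9)=55, f(10)=89, f(11)=144, f(12)=233, f(13)=377, f(14)=610, f(15)=987, f(16)=1597.

Final answer: 1597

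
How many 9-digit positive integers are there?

These are the integers in [10^8, 10^9), so the count is 10^9 - 10^8 = 9 x 10^8.

Final answer: 900000000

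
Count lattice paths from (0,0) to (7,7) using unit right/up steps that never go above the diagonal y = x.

Total monotonic paths to (7,7): C(14,7) = 3432.
A path is bad iff it touches y = x + 1; reflecting its initial segment maps bad paths bijectively onto all paths to (6,8), of which there are C(14,8) = 3003.
Valid Dyck paths: 3432 - 3003.
(Check: C(14,7) - C(14,8) = C(14,7)/8, the Catalan number C_{7}.)

Final answer: C_{7} = 429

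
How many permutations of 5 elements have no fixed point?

D(n) = (n-1)(D(n-1) + D(n-2)), D(0)=1, D(1)=0.
Building up: D(2)=1, D(3)=2, D(4)=9.
D(5) = 4 x (D(4) + D(3)) = 4 x (9 + 2).

Final answer: D(5) = 44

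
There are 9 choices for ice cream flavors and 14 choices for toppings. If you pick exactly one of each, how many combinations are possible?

By the multiplication principle: 9 x 14.

Final answer: 126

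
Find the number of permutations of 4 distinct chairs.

The number of ways to arrange 4 distinct objects is 4!.

Final answer: 4! = 24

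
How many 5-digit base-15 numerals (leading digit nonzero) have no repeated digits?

First digit: 14 (nonzero). Second: 14 (not first). Third: 13, etc.
Total: 14 x 14 x 13 x 12 x 11.

Final answer: 336336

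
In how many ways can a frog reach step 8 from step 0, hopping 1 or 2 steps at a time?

Let f(n) count the ways. The last step is size 1 or 2, so f(n) = f(n-1) + f(n-2) with f(1)=1, f(2)=2.
Iterating the recurrence: f(1)=1, f(2)=2, f(3)=3, f(4)=5, f(5)=8, f(6)=13, f(7)=21, f(8)=34.

Final answer: 34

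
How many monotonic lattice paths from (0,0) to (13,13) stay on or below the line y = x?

Total monotonic paths to (13,13): C(26,13) = 10400600.
Paths that cross above y=x (reflection bijection): C(26,14) = 9657700.
Valid Dyck paths: 10400600 - 9657700.
(These counts are the Catalan numbers.)

Final answer: C_{13} = 742900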